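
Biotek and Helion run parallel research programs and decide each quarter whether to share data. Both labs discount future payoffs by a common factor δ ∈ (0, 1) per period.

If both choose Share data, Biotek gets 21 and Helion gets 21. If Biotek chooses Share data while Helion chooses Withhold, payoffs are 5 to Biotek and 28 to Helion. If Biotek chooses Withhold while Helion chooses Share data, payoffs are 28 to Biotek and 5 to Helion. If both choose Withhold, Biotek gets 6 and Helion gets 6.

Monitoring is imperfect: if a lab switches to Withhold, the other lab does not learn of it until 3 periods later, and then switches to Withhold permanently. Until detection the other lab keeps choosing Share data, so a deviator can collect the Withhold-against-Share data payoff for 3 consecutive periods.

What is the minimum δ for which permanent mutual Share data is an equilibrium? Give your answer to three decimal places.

0.683

A deviator earns 28 for 3 periods, then 6 forever; cooperating earns 21 forever. Multiplying the IC by (1−δ):
21 ≥ 28(1−δ^3) + 6δ^3, so 22·δ^3 ≥ 7 and δ^3 ≥ 7/22.
δ ≥ (7/22)^(1/3) ≈ 0.683.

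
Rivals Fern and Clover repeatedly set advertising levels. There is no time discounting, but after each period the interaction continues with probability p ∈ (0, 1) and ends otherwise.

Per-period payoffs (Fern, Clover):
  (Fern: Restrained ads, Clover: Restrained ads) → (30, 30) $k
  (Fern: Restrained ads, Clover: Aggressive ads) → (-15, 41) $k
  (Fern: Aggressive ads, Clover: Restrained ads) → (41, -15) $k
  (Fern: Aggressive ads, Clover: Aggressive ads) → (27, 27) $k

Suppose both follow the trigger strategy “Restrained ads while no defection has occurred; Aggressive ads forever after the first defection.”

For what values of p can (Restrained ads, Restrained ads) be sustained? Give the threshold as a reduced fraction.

11/14

Expected cooperation value is 30 + p·30 + p²·30 + … = 30/(1−p); deviation gives 41 + p·27/(1−p).
30 ≥ 41(1−p) + 27p ⇒ 14p ≥ 11 ⇒ p ≥ 11/14.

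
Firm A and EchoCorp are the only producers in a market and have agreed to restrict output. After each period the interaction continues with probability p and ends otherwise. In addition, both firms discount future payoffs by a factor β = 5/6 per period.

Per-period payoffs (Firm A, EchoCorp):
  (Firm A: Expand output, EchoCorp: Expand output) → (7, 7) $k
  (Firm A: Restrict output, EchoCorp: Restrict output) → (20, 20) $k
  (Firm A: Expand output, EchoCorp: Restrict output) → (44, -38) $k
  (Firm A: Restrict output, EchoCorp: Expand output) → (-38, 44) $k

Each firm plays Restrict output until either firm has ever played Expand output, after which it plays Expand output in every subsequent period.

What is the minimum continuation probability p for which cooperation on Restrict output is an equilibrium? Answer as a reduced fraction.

With continuation probability p and discount β, the effective per-period discount factor is βp.
Grim-trigger IC: βp ≥ (44−20)/(44−7) = 24/37.
So p ≥ (24/37)/(5/6) = 144/185.

144/185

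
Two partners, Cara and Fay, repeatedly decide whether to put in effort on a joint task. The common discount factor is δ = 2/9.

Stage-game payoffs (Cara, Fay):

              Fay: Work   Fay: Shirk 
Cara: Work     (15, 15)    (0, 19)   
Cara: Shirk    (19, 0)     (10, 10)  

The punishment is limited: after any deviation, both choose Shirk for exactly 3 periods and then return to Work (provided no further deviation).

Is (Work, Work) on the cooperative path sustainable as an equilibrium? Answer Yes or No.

No

Comparing payoff streams over the 4 periods until play realigns: cooperate → 15(1+δ+…+δ^3); deviate → 19 + 10(δ+…+δ^3).
Cooperation is sustained iff (15−10)(δ+…+δ^3) ≥ 19−15.
δ+…+δ^3 = 2/9·(1−(2/9)^3)/(1−2/9) = 0.2826, and (19−15)/(15−10) = 0.8000.
0.2826 < 0.8000, so cooperation is not sustainable.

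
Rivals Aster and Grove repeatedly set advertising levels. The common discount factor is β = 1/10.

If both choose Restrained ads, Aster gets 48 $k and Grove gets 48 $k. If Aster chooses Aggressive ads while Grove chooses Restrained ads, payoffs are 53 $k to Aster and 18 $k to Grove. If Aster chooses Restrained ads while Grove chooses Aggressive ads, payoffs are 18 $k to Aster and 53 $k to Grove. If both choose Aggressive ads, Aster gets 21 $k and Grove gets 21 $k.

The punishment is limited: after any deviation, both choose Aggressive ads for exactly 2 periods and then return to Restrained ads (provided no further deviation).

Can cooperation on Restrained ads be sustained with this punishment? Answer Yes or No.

No

IC: β+…+β^2 ≥ (53−48)/(48−21) = 5/27.
At β = 1/10: partial sum = 0.1100 < 0.1852. Cooperation not sustainable.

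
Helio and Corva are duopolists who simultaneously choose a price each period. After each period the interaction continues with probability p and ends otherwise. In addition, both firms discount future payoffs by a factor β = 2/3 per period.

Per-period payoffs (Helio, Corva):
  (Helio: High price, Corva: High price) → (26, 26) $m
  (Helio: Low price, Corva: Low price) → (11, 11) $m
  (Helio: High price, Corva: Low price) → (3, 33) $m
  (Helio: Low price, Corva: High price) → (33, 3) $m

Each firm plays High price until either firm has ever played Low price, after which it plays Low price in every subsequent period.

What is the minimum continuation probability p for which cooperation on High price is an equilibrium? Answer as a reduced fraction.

21/44

Expected continuation weight on next period's payoff is β·p = 2/3·p, which plays the role of the discount factor.
Cooperation requires 2/3·p ≥ (33−26)/(33−11) = 7/22, hence p ≥ 21/44.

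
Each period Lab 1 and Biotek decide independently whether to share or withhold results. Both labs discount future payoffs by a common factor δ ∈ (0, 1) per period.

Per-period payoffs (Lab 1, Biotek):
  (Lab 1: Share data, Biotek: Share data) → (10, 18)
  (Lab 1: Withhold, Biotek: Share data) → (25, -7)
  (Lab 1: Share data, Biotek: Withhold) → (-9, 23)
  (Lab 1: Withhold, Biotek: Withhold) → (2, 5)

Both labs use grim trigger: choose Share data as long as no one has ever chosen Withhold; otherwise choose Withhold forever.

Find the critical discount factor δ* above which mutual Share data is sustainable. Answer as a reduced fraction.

15/23

Lab 1: cooperation gives 10 each period; deviation gives 25 once then 2 forever.
  10/(1−δ) ≥ 25 + 2δ/(1−δ) ⇒ δ ≥ 15/23.
Biotek: cooperation gives 18 each period; deviation gives 23 once then 5 forever.
  δ ≥ 5/18.
Both must hold, so the binding constraint is Lab 1's: δ ≥ 15/23.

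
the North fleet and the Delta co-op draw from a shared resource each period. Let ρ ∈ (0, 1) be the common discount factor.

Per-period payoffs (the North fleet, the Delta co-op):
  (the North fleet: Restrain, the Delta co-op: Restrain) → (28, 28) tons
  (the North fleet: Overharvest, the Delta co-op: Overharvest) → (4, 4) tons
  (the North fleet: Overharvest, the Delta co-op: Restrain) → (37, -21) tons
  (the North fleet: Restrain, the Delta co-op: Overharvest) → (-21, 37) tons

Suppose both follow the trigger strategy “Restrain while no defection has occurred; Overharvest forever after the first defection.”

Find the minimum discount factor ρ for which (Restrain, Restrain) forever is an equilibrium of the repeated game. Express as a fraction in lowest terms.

Cooperation forever yields 28 each period: 28/(1−ρ).
Deviating yields 37 once, then 4 forever: 37 + 4ρ/(1−ρ).
No profitable deviation requires 28/(1−ρ) ≥ 37 + 4ρ/(1−ρ).
Multiplying by (1−ρ): 28 ≥ 37(1−ρ) + 4ρ = 37 − 33ρ.
So 33ρ ≥ 9, i.e. ρ ≥ 9/33 = 3/11.

3/11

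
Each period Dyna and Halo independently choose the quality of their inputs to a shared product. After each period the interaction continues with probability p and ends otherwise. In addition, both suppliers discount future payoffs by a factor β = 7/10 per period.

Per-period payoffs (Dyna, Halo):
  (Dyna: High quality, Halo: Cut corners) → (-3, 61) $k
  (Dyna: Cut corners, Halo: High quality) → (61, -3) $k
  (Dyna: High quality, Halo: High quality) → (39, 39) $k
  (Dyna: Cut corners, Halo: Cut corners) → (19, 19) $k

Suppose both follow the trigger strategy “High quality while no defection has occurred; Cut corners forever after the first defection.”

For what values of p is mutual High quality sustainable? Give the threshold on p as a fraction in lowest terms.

With continuation probability p and discount β, the effective per-period discount factor is βp.
Grim-trigger IC: βp ≥ (61−39)/(61−19) = 11/21.
So p ≥ (11/21)/(7/10) = 110/147.

110/147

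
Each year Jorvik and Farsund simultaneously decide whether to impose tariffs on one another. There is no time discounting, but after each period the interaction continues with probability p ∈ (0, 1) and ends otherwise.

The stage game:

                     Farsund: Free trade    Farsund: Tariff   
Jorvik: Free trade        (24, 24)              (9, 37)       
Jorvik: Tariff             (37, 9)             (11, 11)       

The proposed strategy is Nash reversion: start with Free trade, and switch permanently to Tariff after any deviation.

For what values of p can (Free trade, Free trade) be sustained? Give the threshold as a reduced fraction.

1/2

With no time discounting, the continuation probability p plays the role of the discount factor.
Grim-trigger IC: 24/(1−p) ≥ 37 + 11p/(1−p) ⇒ p ≥ (37−24)/(37−11) = 1/2.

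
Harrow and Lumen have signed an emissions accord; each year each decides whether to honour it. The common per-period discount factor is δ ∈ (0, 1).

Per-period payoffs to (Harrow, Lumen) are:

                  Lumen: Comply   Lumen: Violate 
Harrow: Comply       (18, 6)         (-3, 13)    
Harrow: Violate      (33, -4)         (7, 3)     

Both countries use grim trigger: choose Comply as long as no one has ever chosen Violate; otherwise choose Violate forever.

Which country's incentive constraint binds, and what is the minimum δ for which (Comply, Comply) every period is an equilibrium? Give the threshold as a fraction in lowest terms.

Harrow's threshold: (33−18)/(33−7) = 15/26.
Lumen's threshold: (13−6)/(13−3) = 7/10.
15/26 < 7/10, so Lumen binds and δ* = 7/10.

Lumen; δ ≥ 7/10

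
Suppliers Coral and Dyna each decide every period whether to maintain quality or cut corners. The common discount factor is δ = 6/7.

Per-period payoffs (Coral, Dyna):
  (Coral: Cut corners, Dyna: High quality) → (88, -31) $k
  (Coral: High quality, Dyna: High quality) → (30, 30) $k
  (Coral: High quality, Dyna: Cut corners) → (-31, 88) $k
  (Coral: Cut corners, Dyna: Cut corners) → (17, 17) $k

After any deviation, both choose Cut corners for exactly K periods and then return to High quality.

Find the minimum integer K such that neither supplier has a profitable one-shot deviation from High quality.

9

No profitable deviation requires (30−17)(δ+…+δ^K) ≥ 88−30, i.e. δ+…+δ^K ≥ 58/13 ≈ 4.4615.
With δ = 6/7, the partial sums are K=1: 0.8571, K=2: 1.5918, …, K=7: 3.9605, K=8: 4.2519, K=9: 4.5016.
K = 9 is the first length at which the sum reaches 4.4615.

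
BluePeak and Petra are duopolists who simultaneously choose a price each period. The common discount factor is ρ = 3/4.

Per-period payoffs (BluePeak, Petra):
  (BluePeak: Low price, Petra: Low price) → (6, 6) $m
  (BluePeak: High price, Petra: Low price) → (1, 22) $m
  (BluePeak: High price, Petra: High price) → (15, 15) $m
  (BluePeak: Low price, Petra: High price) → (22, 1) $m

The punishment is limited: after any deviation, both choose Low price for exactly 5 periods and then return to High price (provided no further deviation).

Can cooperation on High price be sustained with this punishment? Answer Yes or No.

Yes

Comparing payoff streams over the 6 periods until play realigns: cooperate → 15(1+ρ+…+ρ^5); deviate → 22 + 6(ρ+…+ρ^5).
Cooperation is sustained iff (15−6)(ρ+…+ρ^5) ≥ 22−15.
ρ+…+ρ^5 = 3/4·(1−(3/4)^5)/(1−3/4) = 2.2881, and (22−15)/(15−6) = 0.7778.
2.2881 ≥ 0.7778, so cooperation is sustainable.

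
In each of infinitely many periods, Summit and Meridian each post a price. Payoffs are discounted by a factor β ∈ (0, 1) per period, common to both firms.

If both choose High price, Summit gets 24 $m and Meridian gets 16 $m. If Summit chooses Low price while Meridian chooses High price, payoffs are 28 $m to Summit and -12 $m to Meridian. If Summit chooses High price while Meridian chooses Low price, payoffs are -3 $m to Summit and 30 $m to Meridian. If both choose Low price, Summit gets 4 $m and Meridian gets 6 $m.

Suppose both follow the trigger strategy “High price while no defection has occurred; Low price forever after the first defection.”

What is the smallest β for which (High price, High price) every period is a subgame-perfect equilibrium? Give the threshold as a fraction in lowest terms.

Summit's threshold: (28−24)/(28−4) = 1/6.
Meridian's threshold: (30−16)/(30−6) = 7/12.
1/6 < 7/12, so Meridian binds and β* = 7/12.

7/12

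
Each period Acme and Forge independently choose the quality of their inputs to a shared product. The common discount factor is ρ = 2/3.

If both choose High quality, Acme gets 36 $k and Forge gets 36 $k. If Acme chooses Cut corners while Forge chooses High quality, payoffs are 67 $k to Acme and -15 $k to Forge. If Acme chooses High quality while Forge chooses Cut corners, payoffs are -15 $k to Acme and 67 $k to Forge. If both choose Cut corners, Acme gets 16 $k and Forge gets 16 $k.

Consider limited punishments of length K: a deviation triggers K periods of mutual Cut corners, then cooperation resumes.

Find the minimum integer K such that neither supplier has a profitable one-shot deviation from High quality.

4

Need Σ_{k=1}^{K} ρ^k ≥ (67−36)/(36−16) = 1.5500 at ρ = 2/3.
At K = 3 the sum is 1.4074 < 1.5500; at K = 4 it is 1.6049 ≥ 1.5500.
So the minimum punishment length is K = 4.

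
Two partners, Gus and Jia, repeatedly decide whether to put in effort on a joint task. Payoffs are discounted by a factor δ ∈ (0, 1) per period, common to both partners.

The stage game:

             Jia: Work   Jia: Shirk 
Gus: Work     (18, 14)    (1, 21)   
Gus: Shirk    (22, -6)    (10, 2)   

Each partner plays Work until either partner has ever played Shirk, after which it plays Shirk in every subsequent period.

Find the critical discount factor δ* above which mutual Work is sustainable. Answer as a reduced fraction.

7/19

Gus: cooperation gives 18 each period; deviation gives 22 once then 10 forever.
  18/(1−δ) ≥ 22 + 10δ/(1−δ) ⇒ δ ≥ 4/12 = 1/3.
Jia: cooperation gives 14 each period; deviation gives 21 once then 2 forever.
  δ ≥ 7/19.
Both must hold, so the binding constraint is Jia's: δ ≥ 7/19.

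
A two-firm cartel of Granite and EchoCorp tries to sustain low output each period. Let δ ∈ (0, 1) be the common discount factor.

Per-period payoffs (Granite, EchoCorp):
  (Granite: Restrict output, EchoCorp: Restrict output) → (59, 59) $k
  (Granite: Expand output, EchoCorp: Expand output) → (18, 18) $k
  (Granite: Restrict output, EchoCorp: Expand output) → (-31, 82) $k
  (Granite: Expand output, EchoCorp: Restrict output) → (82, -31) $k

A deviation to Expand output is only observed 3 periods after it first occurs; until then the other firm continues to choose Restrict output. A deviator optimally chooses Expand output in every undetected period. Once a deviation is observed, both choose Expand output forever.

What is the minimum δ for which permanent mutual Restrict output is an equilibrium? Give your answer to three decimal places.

Deviating for the 3 undetected periods gains 82−59 = 23 per period over cooperation, then loses 59−18 = 41 per period forever once punishment starts.
Gain: 23(1 + δ + … + δ^2); loss: 41·δ^3/(1−δ).
No profitable deviation ⇔ 23(1−δ^3) ≤ 41·δ^3, i.e. δ^3 ≥ 23/(23+41) = 23/64.
Hence δ ≥ (23/64)^(1/3) ≈ 0.711.

0.711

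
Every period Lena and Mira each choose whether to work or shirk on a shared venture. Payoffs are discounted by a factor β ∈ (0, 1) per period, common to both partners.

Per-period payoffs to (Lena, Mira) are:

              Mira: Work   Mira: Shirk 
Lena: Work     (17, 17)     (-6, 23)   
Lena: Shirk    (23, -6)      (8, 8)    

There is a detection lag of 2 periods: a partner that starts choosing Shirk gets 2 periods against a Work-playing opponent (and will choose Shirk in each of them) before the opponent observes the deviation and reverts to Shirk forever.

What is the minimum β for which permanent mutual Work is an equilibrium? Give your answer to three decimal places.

Deviating for the 2 undetected periods gains 23−17 = 6 per period over cooperation, then loses 17−8 = 9 per period forever once punishment starts.
Gain: 6(1 + β + … + β^1); loss: 9·β^2/(1−β).
No profitable deviation ⇔ 6(1−β^2) ≤ 9·β^2, i.e. β^2 ≥ 6/(6+9) = 2/5.
Hence β ≥ (2/5)^(1/2) ≈ 0.632.

0.632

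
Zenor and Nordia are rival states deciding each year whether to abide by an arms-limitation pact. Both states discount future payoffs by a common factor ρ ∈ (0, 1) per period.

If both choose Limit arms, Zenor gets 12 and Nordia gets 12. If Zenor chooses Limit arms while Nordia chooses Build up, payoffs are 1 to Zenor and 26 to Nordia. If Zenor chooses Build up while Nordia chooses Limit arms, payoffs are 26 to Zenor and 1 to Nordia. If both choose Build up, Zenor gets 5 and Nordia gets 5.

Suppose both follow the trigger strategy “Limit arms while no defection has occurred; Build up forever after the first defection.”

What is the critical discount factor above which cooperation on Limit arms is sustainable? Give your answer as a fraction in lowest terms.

2/3

One-period gain from deviating is 26 − 12 = 14. The loss is 12 − 5 = 7 in every subsequent period, with present value 7·ρ/(1−ρ).
Deviation is unprofitable when 7·ρ/(1−ρ) ≥ 14, i.e. ρ/(1−ρ) ≥ 2.
Equivalently ρ ≥ 14/(14+7) = 2/3.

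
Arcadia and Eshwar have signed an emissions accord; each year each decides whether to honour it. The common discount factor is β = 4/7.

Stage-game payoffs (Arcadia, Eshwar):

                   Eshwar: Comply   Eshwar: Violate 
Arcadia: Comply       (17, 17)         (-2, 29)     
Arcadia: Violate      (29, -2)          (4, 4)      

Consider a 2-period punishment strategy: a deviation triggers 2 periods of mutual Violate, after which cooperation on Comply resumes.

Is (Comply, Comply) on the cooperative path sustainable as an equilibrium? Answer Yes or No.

No

A one-shot deviation gives 29 now, then 4 for 2 periods, then back to 17.
Gain from deviating: (29−17) today; loss: (17−4) in each of the next 2 periods.
No-deviation condition: (17−4)(β+…+β^2) ≥ 29−17, i.e. β+…+β^2 ≥ 12/13.
At β = 4/7: β+…+β^2 = 0.8980 < 0.9231.
So cooperation is not sustainable.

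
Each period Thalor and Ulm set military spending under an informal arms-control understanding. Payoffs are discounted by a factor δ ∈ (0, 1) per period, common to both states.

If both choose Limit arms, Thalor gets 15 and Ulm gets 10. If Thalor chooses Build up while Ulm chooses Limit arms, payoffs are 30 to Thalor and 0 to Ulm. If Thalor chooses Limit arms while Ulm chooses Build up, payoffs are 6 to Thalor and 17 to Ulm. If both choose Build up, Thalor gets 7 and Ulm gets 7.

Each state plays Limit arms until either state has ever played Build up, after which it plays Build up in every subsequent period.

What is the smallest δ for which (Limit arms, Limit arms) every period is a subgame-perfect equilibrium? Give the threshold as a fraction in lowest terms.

For Thalor: deviation gain 30−15 = 15, per-period punishment loss 15−7 = 8. IC gives δ ≥ 15/23.
For Ulm: gain 7, loss 3 per period, so δ ≥ 7/10.
The tighter constraint is Ulm's, so cooperation needs δ ≥ 7/10.

7/10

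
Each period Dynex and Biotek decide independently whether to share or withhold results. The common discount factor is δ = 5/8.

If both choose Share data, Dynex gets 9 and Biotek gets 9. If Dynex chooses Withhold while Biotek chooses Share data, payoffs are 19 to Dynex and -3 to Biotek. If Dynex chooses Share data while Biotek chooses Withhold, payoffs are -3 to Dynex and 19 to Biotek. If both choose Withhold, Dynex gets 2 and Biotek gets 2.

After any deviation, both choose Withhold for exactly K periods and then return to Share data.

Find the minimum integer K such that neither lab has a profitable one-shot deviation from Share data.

5

IC: δ(1−δ^K)/(1−δ) ≥ (19−9)/(9−2) = 10/7.
With δ = 5/8: need 1 − δ^K ≥ 10/7·(1−5/8)/(5/8), i.e. δ^K ≤ 0.1429.
Since (5/8)^4 = 0.1526 and (5/8)^5 = 0.0954, the smallest such K is 5.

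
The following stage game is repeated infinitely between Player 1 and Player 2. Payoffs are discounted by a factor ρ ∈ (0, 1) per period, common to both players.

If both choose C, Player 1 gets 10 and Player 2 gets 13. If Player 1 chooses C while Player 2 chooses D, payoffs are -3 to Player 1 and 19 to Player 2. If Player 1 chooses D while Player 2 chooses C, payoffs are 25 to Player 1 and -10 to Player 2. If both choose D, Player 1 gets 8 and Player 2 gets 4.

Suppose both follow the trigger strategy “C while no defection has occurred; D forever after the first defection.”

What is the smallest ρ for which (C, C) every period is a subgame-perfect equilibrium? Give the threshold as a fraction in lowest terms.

15/17

Player 1: cooperation gives 10 each period; deviation gives 25 once then 8 forever.
  10/(1−ρ) ≥ 25 + 8ρ/(1−ρ) ⇒ ρ ≥ 15/17.
Player 2: cooperation gives 13 each period; deviation gives 19 once then 4 forever.
  ρ ≥ 6/15 = 2/5.
Both must hold, so the binding constraint is Player 1's: ρ ≥ 15/17.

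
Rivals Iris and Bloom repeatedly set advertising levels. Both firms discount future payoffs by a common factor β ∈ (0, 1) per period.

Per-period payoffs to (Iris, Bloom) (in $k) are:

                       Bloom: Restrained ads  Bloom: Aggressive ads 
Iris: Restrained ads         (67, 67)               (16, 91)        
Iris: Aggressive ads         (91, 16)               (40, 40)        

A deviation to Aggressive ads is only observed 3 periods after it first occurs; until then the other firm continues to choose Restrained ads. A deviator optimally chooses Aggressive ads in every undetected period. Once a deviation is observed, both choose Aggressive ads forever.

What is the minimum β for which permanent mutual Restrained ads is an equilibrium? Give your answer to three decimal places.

0.778

Deviating for the 3 undetected periods gains 91−67 = 24 per period over cooperation, then loses 67−40 = 27 per period forever once punishment starts.
Gain: 24(1 + β + … + β^2); loss: 27·β^3/(1−β).
No profitable deviation ⇔ 24(1−β^3) ≤ 27·β^3, i.e. β^3 ≥ 24/(24+27) = 8/17.
Hence β ≥ (8/17)^(1/3) ≈ 0.778.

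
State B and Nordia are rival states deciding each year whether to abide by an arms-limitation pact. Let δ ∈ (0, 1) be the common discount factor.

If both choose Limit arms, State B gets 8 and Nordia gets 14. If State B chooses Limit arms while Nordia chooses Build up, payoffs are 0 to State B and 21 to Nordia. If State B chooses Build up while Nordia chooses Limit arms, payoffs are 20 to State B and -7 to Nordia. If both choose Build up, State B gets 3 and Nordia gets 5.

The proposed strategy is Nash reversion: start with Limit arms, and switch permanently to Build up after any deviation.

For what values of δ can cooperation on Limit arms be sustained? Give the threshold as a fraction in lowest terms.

State B's threshold: (20−8)/(20−3) = 12/17.
Nordia's threshold: (21−14)/(21−5) = 7/16.
12/17 > 7/16, so State B binds and δ* = 12/17.

12/17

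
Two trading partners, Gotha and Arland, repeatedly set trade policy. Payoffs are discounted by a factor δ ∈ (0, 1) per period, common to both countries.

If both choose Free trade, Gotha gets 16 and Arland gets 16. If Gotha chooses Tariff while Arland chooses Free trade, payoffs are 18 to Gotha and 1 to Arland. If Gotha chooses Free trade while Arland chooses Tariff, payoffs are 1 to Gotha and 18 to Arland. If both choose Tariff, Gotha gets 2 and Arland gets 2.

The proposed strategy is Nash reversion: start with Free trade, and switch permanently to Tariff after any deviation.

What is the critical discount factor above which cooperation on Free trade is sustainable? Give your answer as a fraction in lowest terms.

1/8

Under grim trigger the critical discount factor is (T−C)/(T−P) with T = 18, C = 16, P = 2.
δ* = (18−16)/(18−2) = 2/16 = 1/8.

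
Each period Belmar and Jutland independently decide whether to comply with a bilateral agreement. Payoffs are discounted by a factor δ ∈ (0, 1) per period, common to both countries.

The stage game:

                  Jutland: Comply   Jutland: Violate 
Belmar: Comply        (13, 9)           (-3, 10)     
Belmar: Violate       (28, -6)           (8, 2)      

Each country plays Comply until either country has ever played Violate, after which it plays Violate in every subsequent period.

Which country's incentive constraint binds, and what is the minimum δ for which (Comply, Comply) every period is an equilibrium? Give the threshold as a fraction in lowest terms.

Belmar: cooperation gives 13 each period; deviation gives 28 once then 8 forever.
  13/(1−δ) ≥ 28 + 8δ/(1−δ) ⇒ δ ≥ 15/20 = 3/4.
Jutland: cooperation gives 9 each period; deviation gives 10 once then 2 forever.
  δ ≥ 1/8.
Both must hold, so the binding constraint is Belmar's: δ ≥ 3/4.

Belmar; δ ≥ 3/4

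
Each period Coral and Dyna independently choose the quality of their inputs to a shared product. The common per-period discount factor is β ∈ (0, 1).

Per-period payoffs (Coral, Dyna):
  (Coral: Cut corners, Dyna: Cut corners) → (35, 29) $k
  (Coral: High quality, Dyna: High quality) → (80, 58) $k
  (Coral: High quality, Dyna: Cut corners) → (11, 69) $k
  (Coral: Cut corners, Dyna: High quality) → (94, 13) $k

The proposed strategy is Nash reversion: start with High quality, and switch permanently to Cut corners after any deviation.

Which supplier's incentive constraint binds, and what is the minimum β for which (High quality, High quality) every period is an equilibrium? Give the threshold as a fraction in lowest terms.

Dyna; β ≥ 11/40

Coral's threshold: (94−80)/(94−35) = 14/59.
Dyna's threshold: (69−58)/(69−29) = 11/40.
14/59 < 11/40, so Dyna binds and β* = 11/40.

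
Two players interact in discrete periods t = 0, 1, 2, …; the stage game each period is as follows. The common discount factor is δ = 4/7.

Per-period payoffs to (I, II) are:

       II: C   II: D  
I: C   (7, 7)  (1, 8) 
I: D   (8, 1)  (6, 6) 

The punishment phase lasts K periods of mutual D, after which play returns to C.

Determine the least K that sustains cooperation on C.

3

IC: δ(1−δ^K)/(1−δ) ≥ (8−7)/(7−6) = 1.
With δ = 4/7: need 1 − δ^K ≥ 1·(1−4/7)/(4/7), i.e. δ^K ≤ 0.2500.
Since (4/7)^2 = 0.3265 and (4/7)^3 = 0.1866, the smallest such K is 3.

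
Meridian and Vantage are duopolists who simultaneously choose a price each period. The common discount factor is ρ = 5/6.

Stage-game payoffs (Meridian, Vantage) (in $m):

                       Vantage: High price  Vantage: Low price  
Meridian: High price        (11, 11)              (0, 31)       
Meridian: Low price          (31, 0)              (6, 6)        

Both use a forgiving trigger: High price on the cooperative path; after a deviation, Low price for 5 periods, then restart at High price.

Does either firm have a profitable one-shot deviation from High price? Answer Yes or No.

IC: ρ+…+ρ^5 ≥ (31−11)/(11−6) = 4.
At ρ = 5/6: partial sum = 2.9906 < 4.0000. Cooperation not sustainable.

Yes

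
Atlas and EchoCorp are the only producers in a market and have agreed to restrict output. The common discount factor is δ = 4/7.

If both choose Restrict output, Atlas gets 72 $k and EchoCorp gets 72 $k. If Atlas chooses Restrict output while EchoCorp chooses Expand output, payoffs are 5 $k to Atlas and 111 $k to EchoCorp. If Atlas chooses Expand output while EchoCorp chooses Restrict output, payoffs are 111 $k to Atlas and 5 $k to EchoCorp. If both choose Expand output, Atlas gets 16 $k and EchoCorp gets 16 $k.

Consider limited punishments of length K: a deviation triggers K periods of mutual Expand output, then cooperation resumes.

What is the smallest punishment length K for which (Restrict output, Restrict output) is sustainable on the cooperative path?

IC: δ(1−δ^K)/(1−δ) ≥ (111−72)/(72−16) = 39/56.
With δ = 4/7: need 1 − δ^K ≥ 39/56·(1−4/7)/(4/7), i.e. δ^K ≤ 0.4777.
Since (4/7)^1 = 0.5714 and (4/7)^2 = 0.3265, the smallest such K is 2.

2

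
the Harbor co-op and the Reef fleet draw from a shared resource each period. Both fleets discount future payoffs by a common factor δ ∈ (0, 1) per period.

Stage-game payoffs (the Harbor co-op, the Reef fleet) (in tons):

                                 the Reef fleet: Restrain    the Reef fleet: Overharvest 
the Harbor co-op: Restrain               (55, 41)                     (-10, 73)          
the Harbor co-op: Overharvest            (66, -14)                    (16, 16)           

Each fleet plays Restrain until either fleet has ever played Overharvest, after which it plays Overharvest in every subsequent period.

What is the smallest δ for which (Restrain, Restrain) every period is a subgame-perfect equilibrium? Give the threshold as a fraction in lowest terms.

32/57

the Harbor co-op's threshold: (66−55)/(66−16) = 11/50.
the Reef fleet's threshold: (73−41)/(73−16) = 32/57.
11/50 < 32/57, so the Reef fleet binds and δ* = 32/57.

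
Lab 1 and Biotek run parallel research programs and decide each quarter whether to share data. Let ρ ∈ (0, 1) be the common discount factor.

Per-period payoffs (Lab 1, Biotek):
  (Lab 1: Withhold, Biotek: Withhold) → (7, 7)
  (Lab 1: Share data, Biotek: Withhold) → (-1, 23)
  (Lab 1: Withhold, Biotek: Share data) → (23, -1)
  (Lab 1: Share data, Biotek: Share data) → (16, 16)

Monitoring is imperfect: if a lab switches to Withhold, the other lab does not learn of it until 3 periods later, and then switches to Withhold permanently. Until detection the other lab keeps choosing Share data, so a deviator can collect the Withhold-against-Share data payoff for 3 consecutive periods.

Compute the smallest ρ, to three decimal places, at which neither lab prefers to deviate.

0.759

The best deviation is to choose Withhold for all 3 undetected periods, earning 23 each, then 7 forever once detected.
Deviation value: 23(1−ρ^3)/(1−ρ) + 7ρ^3/(1−ρ); cooperation value: 16/(1−ρ).
IC: 16 ≥ 23(1−ρ^3) + 7ρ^3 = 23 − 16ρ^3.
So ρ^3 ≥ 7/16, giving ρ ≥ (7/16)^(1/3) ≈ 0.759.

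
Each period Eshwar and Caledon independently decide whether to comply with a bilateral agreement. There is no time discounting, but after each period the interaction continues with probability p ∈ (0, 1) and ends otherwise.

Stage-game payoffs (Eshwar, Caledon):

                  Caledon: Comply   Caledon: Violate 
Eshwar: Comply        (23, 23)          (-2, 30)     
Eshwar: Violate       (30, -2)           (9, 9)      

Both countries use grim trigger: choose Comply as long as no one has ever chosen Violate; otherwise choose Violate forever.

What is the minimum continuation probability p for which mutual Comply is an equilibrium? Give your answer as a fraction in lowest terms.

With no time discounting, the continuation probability p plays the role of the discount factor.
Grim-trigger IC: 23/(1−p) ≥ 30 + 9p/(1−p) ⇒ p ≥ (30−23)/(30−9) = 1/3.

1/3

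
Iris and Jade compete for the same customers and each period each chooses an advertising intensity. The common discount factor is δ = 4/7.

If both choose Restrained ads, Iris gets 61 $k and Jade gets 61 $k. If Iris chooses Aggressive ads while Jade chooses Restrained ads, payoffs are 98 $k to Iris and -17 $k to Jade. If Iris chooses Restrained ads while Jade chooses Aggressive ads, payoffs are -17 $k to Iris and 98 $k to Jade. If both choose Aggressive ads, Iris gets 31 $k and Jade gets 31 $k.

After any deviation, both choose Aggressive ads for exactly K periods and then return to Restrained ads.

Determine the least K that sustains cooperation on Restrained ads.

5

IC: δ(1−δ^K)/(1−δ) ≥ (98−61)/(61−31) = 37/30.
With δ = 4/7: need 1 − δ^K ≥ 37/30·(1−4/7)/(4/7), i.e. δ^K ≤ 0.0750.
Since (4/7)^4 = 0.1066 and (4/7)^5 = 0.0609, the smallest such K is 5.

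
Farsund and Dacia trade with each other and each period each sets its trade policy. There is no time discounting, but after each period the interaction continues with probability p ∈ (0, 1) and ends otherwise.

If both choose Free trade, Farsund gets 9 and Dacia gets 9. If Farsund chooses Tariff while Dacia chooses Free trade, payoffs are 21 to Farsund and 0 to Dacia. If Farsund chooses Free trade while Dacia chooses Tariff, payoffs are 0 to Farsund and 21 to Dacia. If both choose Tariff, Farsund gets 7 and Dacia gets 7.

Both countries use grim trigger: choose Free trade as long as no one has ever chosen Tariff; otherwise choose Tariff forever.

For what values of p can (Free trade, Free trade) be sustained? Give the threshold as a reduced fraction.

6/7

With no time discounting, the continuation probability p plays the role of the discount factor.
Grim-trigger IC: 9/(1−p) ≥ 21 + 7p/(1−p) ⇒ p ≥ (21−9)/(21−7) = 6/7.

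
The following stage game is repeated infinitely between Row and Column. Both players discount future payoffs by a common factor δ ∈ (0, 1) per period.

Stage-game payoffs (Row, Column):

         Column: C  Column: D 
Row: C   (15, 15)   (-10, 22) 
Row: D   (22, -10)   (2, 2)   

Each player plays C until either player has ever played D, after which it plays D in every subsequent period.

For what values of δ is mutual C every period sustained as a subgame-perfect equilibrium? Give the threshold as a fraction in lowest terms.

Under grim trigger the critical discount factor is (T−C)/(T−P) with T = 22, C = 15, P = 2.
δ* = (22−15)/(22−2) = 7/20.

7/20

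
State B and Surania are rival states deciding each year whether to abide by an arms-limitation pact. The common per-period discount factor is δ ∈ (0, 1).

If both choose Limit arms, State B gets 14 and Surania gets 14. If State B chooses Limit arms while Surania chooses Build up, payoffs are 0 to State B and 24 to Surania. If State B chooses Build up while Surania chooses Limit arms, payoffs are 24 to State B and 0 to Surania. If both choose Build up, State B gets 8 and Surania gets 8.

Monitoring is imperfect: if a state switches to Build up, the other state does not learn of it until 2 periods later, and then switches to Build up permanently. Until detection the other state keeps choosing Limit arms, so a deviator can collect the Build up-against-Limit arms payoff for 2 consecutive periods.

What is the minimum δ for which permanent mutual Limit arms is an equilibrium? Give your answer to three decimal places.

The best deviation is to choose Build up for all 2 undetected periods, earning 24 each, then 8 forever once detected.
Deviation value: 24(1−δ^2)/(1−δ) + 8δ^2/(1−δ); cooperation value: 14/(1−δ).
IC: 14 ≥ 24(1−δ^2) + 8δ^2 = 24 − 16δ^2.
So δ^2 ≥ 10/16 = 5/8, giving δ ≥ (5/8)^(1/2) ≈ 0.791.

0.791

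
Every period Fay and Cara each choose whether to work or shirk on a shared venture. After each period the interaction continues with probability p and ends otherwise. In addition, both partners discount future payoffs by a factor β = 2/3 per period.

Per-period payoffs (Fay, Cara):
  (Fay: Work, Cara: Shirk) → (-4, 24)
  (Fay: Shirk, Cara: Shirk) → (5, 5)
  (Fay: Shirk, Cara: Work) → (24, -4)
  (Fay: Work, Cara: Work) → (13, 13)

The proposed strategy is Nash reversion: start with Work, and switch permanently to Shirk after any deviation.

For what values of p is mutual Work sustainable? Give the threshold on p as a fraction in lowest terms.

33/38

Expected continuation weight on next period's payoff is β·p = 2/3·p, which plays the role of the discount factor.
Cooperation requires 2/3·p ≥ (24−13)/(24−5) = 11/19, hence p ≥ 33/38.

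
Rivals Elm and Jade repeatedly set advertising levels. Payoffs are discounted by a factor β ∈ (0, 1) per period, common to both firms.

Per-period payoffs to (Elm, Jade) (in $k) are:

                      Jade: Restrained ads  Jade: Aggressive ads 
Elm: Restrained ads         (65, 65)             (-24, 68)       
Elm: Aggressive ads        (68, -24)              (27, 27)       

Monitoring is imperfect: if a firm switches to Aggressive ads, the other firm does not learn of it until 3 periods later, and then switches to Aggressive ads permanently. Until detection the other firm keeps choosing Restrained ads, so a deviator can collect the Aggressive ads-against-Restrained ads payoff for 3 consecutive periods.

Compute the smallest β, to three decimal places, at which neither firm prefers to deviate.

The best deviation is to choose Aggressive ads for all 3 undetected periods, earning 68 each, then 27 forever once detected.
Deviation value: 68(1−β^3)/(1−β) + 27β^3/(1−β); cooperation value: 65/(1−β).
IC: 65 ≥ 68(1−β^3) + 27β^3 = 68 − 41β^3.
So β^3 ≥ 3/41, giving β ≥ (3/41)^(1/3) ≈ 0.418.

0.418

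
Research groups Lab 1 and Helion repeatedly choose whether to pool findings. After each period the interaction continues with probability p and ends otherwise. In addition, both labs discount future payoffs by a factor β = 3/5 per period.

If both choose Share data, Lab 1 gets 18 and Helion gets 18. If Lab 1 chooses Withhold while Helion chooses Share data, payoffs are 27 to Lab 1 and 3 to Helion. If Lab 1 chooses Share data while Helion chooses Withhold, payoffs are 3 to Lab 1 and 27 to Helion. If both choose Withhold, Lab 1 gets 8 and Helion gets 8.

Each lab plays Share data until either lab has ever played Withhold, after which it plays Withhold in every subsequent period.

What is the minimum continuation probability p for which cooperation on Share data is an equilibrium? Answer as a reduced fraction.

Expected continuation weight on next period's payoff is β·p = 3/5·p, which plays the role of the discount factor.
Cooperation requires 3/5·p ≥ (27−18)/(27−8) = 9/19, hence p ≥ 15/19.

15/19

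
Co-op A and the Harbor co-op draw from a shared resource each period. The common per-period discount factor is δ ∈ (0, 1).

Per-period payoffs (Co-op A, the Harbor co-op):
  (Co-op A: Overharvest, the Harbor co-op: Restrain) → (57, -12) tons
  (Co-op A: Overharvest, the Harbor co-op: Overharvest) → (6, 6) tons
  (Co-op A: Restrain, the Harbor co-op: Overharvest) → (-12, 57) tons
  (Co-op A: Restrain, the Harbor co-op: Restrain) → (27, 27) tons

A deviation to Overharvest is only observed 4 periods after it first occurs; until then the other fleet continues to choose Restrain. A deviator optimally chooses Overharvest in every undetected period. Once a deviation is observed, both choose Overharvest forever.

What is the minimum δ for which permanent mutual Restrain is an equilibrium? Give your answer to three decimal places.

The best deviation is to choose Overharvest for all 4 undetected periods, earning 57 each, then 6 forever once detected.
Deviation value: 57(1−δ^4)/(1−δ) + 6δ^4/(1−δ); cooperation value: 27/(1−δ).
IC: 27 ≥ 57(1−δ^4) + 6δ^4 = 57 − 51δ^4.
So δ^4 ≥ 30/51 = 10/17, giving δ ≥ (10/17)^(1/4) ≈ 0.876.

0.876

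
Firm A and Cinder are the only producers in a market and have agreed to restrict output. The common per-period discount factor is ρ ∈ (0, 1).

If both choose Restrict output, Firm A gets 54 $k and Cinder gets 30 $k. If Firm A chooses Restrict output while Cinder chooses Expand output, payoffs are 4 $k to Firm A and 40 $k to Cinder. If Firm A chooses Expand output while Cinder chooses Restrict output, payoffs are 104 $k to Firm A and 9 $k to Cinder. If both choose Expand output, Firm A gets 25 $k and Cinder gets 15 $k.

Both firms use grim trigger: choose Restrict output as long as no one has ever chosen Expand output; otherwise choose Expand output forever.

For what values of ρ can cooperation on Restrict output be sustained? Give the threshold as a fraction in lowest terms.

For Firm A: deviation gain 104−54 = 50, per-period punishment loss 54−25 = 29. IC gives ρ ≥ 50/79.
For Cinder: gain 10, loss 15 per period, so ρ ≥ 10/25 = 2/5.
The tighter constraint is Firm A's, so cooperation needs ρ ≥ 50/79.

50/79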